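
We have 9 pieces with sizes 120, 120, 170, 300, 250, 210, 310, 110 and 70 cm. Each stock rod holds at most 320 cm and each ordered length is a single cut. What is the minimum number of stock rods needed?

6

Total = 310 + 300 + 250 + 210 + 170 + 120 + 120 + 110 + 70 = 1660 cm.
Lower bound: ⌈1660/320⌉ = 6 stock rods.
A packing using 6 stock rods:
  stock rod 1: 310 = 310
  stock rod 2: 300 = 300
  stock rod 3: 250 + 70 = 320
  stock rod 4: 210 + 110 = 320
  stock rod 5: 170 + 120 = 290
  stock rod 6: 120 = 120
This matches the lower bound, so 6 is optimal.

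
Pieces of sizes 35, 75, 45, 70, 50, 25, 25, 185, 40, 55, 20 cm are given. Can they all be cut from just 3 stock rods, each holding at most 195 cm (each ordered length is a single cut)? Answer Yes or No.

Total = 625 cm; ⌈625/195⌉ = 4.
At least 4 stock rods are required, but only 3 are allowed.

No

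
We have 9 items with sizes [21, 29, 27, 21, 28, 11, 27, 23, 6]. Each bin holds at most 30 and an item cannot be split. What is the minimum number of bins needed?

Total = 29 + 28 + 27 + 27 + 23 + 21 + 21 + 11 + 6 = 193.
Lower bound: ⌈193/30⌉ = 7 bins.
A packing using 8 bins:
  bin 1: 29 = 29
  bin 2: 28 = 28
  bin 3: 27 = 27
  bin 4: 27 = 27
  bin 5: 23 + 6 = 29
  bin 6: 21 = 21
  bin 7: 21 = 21
  bin 8: 11 = 11
No arrangement into 7 bins stays within capacity, so 8 is optimal.

8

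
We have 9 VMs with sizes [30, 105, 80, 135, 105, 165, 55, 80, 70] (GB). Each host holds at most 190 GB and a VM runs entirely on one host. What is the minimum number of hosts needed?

5

Total = 165 + 135 + 105 + 105 + 80 + 80 + 70 + 55 + 30 = 825 GB.
Lower bound: ⌈825/190⌉ = 5 hosts.
A packing using 5 hosts:
  host 1: 165 = 165
  host 2: 135 + 55 = 190
  host 3: 105 + 80 = 185
  host 4: 105 + 80 = 185
  host 5: 70 + 30 = 100
This matches the lower bound, so 5 is optimal.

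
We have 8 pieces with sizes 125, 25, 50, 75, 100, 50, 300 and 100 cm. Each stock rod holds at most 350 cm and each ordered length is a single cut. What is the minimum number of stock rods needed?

Total = 300 + 125 + 100 + 100 + 75 + 50 + 50 + 25 = 825 cm.
Lower bound: ⌈825/350⌉ = 3 stock rods.
A packing using 3 stock rods:
  stock rod 1: 300 + 50 = 350
  stock rod 2: 125 + 100 + 100 + 25 = 350
  stock rod 3: 75 + 50 = 125
This matches the lower bound, so 3 is optimal.

3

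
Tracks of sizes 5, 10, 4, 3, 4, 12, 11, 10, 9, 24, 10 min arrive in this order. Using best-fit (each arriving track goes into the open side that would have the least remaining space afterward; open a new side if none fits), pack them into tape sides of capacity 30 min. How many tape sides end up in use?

4

  5 → side 1 (new)  [load 5/30]
  10 → side 1  [load 15/30]
  4 → side 1  [load 19/30]
  3 → side 1  [load 22/30]
  4 → side 1  [load 26/30]
  12 → side 2 (new)  [load 12/30]
  11 → side 2  [load 23/30]
  10 → side 3 (new)  [load 10/30]
  9 → side 3  [load 19/30]
  24 → side 4 (new)  [load 24/30]
  10 → side 3  [load 29/30]
4 tape sides opened.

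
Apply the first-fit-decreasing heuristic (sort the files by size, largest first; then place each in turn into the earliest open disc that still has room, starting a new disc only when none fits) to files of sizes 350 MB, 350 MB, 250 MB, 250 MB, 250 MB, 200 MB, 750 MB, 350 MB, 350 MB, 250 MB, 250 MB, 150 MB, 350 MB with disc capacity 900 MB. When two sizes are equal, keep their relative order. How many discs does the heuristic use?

Sorted descending: 750, 350, 350, 350, 350, 350, 250, 250, 250, 250, 250, 200, 150.
  750 → disc 1 (new)  [load 750/900]
  350 → disc 2 (new)  [load 350/900]
  350 → disc 2  [load 700/900]
  350 → disc 3 (new)  [load 350/900]
  350 → disc 3  [load 700/900]
  350 → disc 4 (new)  [load 350/900]
  250 → disc 4  [load 600/900]
  250 → disc 4  [load 850/900]
  250 → disc 5 (new)  [load 250/900]
  250 → disc 5  [load 500/900]
  250 → disc 5  [load 750/900]
  200 → disc 2  [load 900/900]
  150 → disc 1  [load 900/900]
5 discs opened.

5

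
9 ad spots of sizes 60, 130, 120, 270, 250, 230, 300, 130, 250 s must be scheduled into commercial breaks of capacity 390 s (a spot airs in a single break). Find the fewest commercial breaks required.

5

Total = 300 + 270 + 250 + 250 + 230 + 130 + 130 + 120 + 60 = 1740 s.
Lower bound: ⌈1740/390⌉ = 5 commercial breaks.
A packing using 5 commercial breaks:
  break 1: 300 + 60 = 360
  break 2: 270 + 120 = 390
  break 3: 250 + 130 = 380
  break 4: 250 + 130 = 380
  break 5: 230 = 230
This matches the lower bound, so 5 is optimal.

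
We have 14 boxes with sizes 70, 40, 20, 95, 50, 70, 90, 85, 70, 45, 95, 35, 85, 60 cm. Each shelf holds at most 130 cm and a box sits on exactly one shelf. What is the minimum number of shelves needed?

Total = 95 + 95 + 90 + 85 + 85 + 70 + 70 + 70 + 60 + 50 + 45 + 40 + 35 + 20 = 910 cm.
Lower bound: ⌈910/130⌉ = 7 shelves.
Also, 8 boxes each exceed 65 cm, and no two of those can share a shelf, so at least 8 shelves are needed.
A packing using 8 shelves:
  shelf 1: 95 + 35 = 130
  shelf 2: 95 + 20 = 115
  shelf 3: 90 + 40 = 130
  shelf 4: 85 + 45 = 130
  shelf 5: 85 = 85
  shelf 6: 70 + 60 = 130
  shelf 7: 70 + 50 = 120
  shelf 8: 70 = 70
This matches the lower bound, so 8 is optimal.

8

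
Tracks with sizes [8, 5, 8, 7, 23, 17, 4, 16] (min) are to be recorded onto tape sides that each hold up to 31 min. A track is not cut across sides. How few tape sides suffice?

Total = 23 + 17 + 16 + 8 + 8 + 7 + 5 + 4 = 88 min.
Lower bound: ⌈88/31⌉ = 3 tape sides.
A packing using 3 tape sides:
  side 1: 23 + 8 = 31
  side 2: 17 + 8 + 5 = 30
  side 3: 16 + 7 + 4 = 27
This matches the lower bound, so 3 is optimal.

3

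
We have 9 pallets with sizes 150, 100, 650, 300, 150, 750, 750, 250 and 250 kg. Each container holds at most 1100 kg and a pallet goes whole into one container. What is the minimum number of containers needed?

4

Total = 750 + 750 + 650 + 300 + 250 + 250 + 150 + 150 + 100 = 3350 kg.
Lower bound: ⌈3350/1100⌉ = 4 containers.
A packing using 4 containers:
  container 1: 750 + 300 = 1050
  container 2: 750 + 250 + 100 = 1100
  container 3: 650 + 250 + 150 = 1050
  container 4: 150 = 150
This matches the lower bound, so 4 is optimal.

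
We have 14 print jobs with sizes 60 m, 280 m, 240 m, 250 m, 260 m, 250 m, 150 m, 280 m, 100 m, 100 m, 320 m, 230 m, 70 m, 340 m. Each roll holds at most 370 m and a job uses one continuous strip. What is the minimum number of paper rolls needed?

10

Total = 340 + 320 + 280 + 280 + 260 + 250 + 250 + 240 + 230 + 150 + 100 + 100 + 70 + 60 = 2930 m.
Lower bound: ⌈2930/370⌉ = 8 paper rolls.
Also, 9 print jobs each exceed 185 m, and no two of those can share a roll, so at least 9 paper rolls are needed.
A packing using 10 paper rolls:
  roll 1: 340 = 340
  roll 2: 320 = 320
  roll 3: 280 + 70 = 350
  roll 4: 280 + 60 = 340
  roll 5: 260 + 100 = 360
  roll 6: 250 + 100 = 350
  roll 7: 250 = 250
  roll 8: 240 = 240
  roll 9: 230 = 230
  roll 10: 150 = 150
No arrangement into 9 paper rolls stays within capacity, so 10 is optimal.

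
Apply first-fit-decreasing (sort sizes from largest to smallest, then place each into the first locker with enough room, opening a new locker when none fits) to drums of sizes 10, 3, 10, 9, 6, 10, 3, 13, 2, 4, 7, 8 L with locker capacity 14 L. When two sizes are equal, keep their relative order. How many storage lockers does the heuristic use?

Sorted descending: 13, 10, 10, 10, 9, 8, 7, 6, 4, 3, 3, 2.
  13 → locker 1 (new)  [load 13/14]
  10 → locker 2 (new)  [load 10/14]
  10 → locker 3 (new)  [load 10/14]
  10 → locker 4 (new)  [load 10/14]
  9 → locker 5 (new)  [load 9/14]
  8 → locker 6 (new)  [load 8/14]
  7 → locker 7 (new)  [load 7/14]
  6 → locker 6  [load 14/14]
  4 → locker 2  [load 14/14]
  3 → locker 3  [load 13/14]
  3 → locker 4  [load 13/14]
  2 → locker 5  [load 11/14]
7 storage lockers opened.

7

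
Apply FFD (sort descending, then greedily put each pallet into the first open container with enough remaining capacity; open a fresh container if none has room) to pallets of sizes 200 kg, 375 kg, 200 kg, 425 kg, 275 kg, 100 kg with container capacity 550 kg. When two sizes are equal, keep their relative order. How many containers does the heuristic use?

Sorted descending: 425, 375, 275, 200, 200, 100.
  425 → container 1 (new)  [load 425/550]
  375 → container 2 (new)  [load 375/550]
  275 → container 3 (new)  [load 275/550]
  200 → container 3  [load 475/550]
  200 → container 4 (new)  [load 200/550]
  100 → container 1  [load 525/550]
4 containers opened.

4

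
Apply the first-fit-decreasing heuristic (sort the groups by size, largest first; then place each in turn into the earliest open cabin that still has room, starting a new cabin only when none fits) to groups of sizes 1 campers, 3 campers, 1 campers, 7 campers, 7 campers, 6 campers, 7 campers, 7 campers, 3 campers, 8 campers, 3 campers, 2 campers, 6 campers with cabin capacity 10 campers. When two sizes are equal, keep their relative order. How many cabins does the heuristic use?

7

Sorted descending: 8, 7, 7, 7, 7, 6, 6, 3, 3, 3, 2, 1, 1.
  8 → cabin 1 (new)  [load 8/10]
  7 → cabin 2 (new)  [load 7/10]
  7 → cabin 3 (new)  [load 7/10]
  7 → cabin 4 (new)  [load 7/10]
  7 → cabin 5 (new)  [load 7/10]
  6 → cabin 6 (new)  [load 6/10]
  6 → cabin 7 (new)  [load 6/10]
  3 → cabin 2  [load 10/10]
  3 → cabin 3  [load 10/10]
  3 → cabin 4  [load 10/10]
  2 → cabin 1  [load 10/10]
  1 → cabin 5  [load 8/10]
  1 → cabin 5  [load 9/10]
7 cabins opened.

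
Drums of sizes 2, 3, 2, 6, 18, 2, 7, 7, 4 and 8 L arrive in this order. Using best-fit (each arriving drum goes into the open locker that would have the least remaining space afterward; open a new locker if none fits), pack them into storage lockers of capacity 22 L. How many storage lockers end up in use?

  2 → locker 1 (new)  [load 2/22]
  3 → locker 1  [load 5/22]
  2 → locker 1  [load 7/22]
  6 → locker 1  [load 13/22]
  18 → locker 2 (new)  [load 18/22]
  2 → locker 2  [load 20/22]
  7 → locker 1  [load 20/22]
  7 → locker 3 (new)  [load 7/22]
  4 → locker 3  [load 11/22]
  8 → locker 3  [load 19/22]
3 storage lockers opened.

3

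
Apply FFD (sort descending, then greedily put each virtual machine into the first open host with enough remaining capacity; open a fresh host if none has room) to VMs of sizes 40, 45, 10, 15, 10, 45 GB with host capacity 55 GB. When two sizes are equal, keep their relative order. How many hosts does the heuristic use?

3

Sorted descending: 45, 45, 40, 15, 10, 10.
  45 → host 1 (new)  [load 45/55]
  45 → host 2 (new)  [load 45/55]
  40 → host 3 (new)  [load 40/55]
  15 → host 3  [load 55/55]
  10 → host 1  [load 55/55]
  10 → host 2  [load 55/55]
3 hosts opened.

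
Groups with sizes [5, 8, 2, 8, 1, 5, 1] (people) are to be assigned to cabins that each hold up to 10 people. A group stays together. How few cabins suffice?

3

Total = 8 + 8 + 5 + 5 + 2 + 1 + 1 = 30 people.
Lower bound: ⌈30/10⌉ = 3 cabins.
A packing using 3 cabins:
  cabin 1: 8 + 2 = 10
  cabin 2: 8 + 1 + 1 = 10
  cabin 3: 5 + 5 = 10
This matches the lower bound, so 3 is optimal.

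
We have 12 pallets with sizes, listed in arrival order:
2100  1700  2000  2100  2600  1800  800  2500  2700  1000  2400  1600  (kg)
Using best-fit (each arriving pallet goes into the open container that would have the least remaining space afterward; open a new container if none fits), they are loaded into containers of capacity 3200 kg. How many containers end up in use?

  2100 → container 1 (new)  [load 2100/3200]
  1700 → container 2 (new)  [load 1700/3200]
  2000 → container 3 (new)  [load 2000/3200]
  2100 → container 4 (new)  [load 2100/3200]
  2600 → container 5 (new)  [load 2600/3200]
  1800 → container 6 (new)  [load 1800/3200]
  800 → container 1  [load 2900/3200]
  2500 → container 7 (new)  [load 2500/3200]
  2700 → container 8 (new)  [load 2700/3200]
  1000 → container 4  [load 3100/3200]
  2400 → container 9 (new)  [load 2400/3200]
  1600 → container 10 (new)  [load 1600/3200]
10 containers opened.

10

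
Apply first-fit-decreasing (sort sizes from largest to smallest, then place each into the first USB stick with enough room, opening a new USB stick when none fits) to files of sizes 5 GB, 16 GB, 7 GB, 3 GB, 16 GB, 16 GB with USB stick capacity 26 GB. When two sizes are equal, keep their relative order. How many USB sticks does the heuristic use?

3

Sorted descending: 16, 16, 16, 7, 5, 3.
  16 → USB stick 1 (new)  [load 16/26]
  16 → USB stick 2 (new)  [load 16/26]
  16 → USB stick 3 (new)  [load 16/26]
  7 → USB stick 1  [load 23/26]
  5 → USB stick 2  [load 21/26]
  3 → USB stick 1  [load 26/26]
3 USB sticks opened.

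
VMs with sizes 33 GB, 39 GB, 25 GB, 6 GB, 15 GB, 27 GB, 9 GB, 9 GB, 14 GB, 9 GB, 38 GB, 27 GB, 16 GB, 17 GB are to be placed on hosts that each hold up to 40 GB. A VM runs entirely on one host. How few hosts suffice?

8

Total = 39 + 38 + 33 + 27 + 27 + 25 + 17 + 16 + 15 + 14 + 9 + 9 + 9 + 6 = 284 GB.
Lower bound: ⌈284/40⌉ = 8 hosts.
A packing using 8 hosts:
  host 1: 39 = 39
  host 2: 38 = 38
  host 3: 33 + 6 = 39
  host 4: 27 + 9 = 36
  host 5: 27 + 9 = 36
  host 6: 25 + 15 = 40
  host 7: 17 + 16 = 33
  host 8: 14 + 9 = 23
This matches the lower bound, so 8 is optimal.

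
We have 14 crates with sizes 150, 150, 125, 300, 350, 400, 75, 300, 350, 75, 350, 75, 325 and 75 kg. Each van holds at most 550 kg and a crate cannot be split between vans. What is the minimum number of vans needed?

Total = 400 + 350 + 350 + 350 + 325 + 300 + 300 + 150 + 150 + 125 + 75 + 75 + 75 + 75 = 3100 kg.
Lower bound: ⌈3100/550⌉ = 6 vans.
Also, 7 crates each exceed 275 kg, and no two of those can share a van, so at least 7 vans are needed.
A packing using 7 vans:
  van 1: 400 + 150 = 550
  van 2: 350 + 150 = 500
  van 3: 350 + 125 + 75 = 550
  van 4: 350 + 75 + 75 = 500
  van 5: 325 + 75 = 400
  van 6: 300 = 300
  van 7: 300 = 300
This matches the lower bound, so 7 is optimal.

7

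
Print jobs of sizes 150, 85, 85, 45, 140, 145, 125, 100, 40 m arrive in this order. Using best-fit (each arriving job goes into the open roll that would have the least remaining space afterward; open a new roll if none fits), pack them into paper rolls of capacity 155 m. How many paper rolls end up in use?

7

  150 → roll 1 (new)  [load 150/155]
  85 → roll 2 (new)  [load 85/155]
  85 → roll 3 (new)  [load 85/155]
  45 → roll 2  [load 130/155]
  140 → roll 4 (new)  [load 140/155]
  145 → roll 5 (new)  [load 145/155]
  125 → roll 6 (new)  [load 125/155]
  100 → roll 7 (new)  [load 100/155]
  40 → roll 7  [load 140/155]
7 paper rolls opened.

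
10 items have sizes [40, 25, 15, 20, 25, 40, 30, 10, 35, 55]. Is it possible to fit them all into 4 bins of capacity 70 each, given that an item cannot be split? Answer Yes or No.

No

Total = 295; ⌈295/70⌉ = 5.
At least 5 bins are required, but only 4 are allowed.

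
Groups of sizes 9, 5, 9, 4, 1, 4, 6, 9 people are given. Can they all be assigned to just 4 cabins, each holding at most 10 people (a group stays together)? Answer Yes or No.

Total = 47 people; ⌈47/10⌉ = 5.
At least 5 cabins are required, but only 4 are allowed.

No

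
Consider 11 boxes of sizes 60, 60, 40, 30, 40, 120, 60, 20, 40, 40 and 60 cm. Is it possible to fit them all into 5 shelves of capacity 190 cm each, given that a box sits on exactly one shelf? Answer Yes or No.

A valid assignment using 4 shelves:
  shelf 1: 120 + 60 = 180
  shelf 2: 60 + 60 + 60 = 180
  shelf 3: 40 + 40 + 40 + 40 + 30 = 190
  shelf 4: 20 = 20
That uses only 4 ≤ 5, so 5 shelves are enough.

Yes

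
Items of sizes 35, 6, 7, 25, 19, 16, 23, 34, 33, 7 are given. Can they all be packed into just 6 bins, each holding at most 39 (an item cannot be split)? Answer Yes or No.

Yes

A valid assignment using 6 bins:
  bin 1: 35 = 35
  bin 2: 34 = 34
  bin 3: 33 + 6 = 39
  bin 4: 25 + 7 + 7 = 39
  bin 5: 23 + 16 = 39
  bin 6: 19 = 19
Every load is within 39, so 6 bins suffice.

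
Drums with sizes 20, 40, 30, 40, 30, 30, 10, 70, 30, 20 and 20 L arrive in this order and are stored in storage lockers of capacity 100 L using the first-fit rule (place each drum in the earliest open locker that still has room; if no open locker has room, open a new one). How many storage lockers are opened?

  20 → locker 1 (new)  [load 20/100]
  40 → locker 1  [load 60/100]
  30 → locker 1  [load 90/100]
  40 → locker 2 (new)  [load 40/100]
  30 → locker 2  [load 70/100]
  30 → locker 2  [load 100/100]
  10 → locker 1  [load 100/100]
  70 → locker 3 (new)  [load 70/100]
  30 → locker 3  [load 100/100]
  20 → locker 4 (new)  [load 20/100]
  20 → locker 4  [load 40/100]
4 storage lockers opened.

4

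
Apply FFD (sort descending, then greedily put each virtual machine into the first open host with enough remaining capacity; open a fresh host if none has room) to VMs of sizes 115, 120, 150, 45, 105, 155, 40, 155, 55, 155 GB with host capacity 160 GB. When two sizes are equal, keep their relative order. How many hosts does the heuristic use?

Sorted descending: 155, 155, 155, 150, 120, 115, 105, 55, 45, 40.
  155 → host 1 (new)  [load 155/160]
  155 → host 2 (new)  [load 155/160]
  155 → host 3 (new)  [load 155/160]
  150 → host 4 (new)  [load 150/160]
  120 → host 5 (new)  [load 120/160]
  115 → host 6 (new)  [load 115/160]
  105 → host 7 (new)  [load 105/160]
  55 → host 7  [load 160/160]
  45 → host 6  [load 160/160]
  40 → host 5  [load 160/160]
7 hosts opened.

7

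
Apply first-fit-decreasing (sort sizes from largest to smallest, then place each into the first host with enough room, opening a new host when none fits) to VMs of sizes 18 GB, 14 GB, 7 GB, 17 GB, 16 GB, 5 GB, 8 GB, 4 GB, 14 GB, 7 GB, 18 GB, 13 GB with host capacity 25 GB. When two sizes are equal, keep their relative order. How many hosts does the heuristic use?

7

Sorted descending: 18, 18, 17, 16, 14, 14, 13, 8, 7, 7, 5, 4.
  18 → host 1 (new)  [load 18/25]
  18 → host 2 (new)  [load 18/25]
  17 → host 3 (new)  [load 17/25]
  16 → host 4 (new)  [load 16/25]
  14 → host 5 (new)  [load 14/25]
  14 → host 6 (new)  [load 14/25]
  13 → host 7 (new)  [load 13/25]
  8 → host 3  [load 25/25]
  7 → host 1  [load 25/25]
  7 → host 2  [load 25/25]
  5 → host 4  [load 21/25]
  4 → host 4  [load 25/25]
7 hosts opened.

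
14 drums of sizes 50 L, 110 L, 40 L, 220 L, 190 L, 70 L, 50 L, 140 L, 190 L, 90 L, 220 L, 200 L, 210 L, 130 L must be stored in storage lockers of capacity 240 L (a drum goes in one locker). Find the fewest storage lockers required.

Total = 220 + 220 + 210 + 200 + 190 + 190 + 140 + 130 + 110 + 90 + 70 + 50 + 50 + 40 = 1910 L.
Lower bound: ⌈1910/240⌉ = 8 storage lockers.
A packing using 9 storage lockers:
  locker 1: 220 = 220
  locker 2: 220 = 220
  locker 3: 210 = 210
  locker 4: 200 + 40 = 240
  locker 5: 190 + 50 = 240
  locker 6: 190 + 50 = 240
  locker 7: 140 + 90 = 230
  locker 8: 130 + 110 = 240
  locker 9: 70 = 70
No arrangement into 8 storage lockers stays within capacity, so 9 is optimal.

9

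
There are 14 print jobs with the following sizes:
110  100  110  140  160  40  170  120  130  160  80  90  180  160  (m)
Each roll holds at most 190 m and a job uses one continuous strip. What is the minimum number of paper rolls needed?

Total = 180 + 170 + 160 + 160 + 160 + 140 + 130 + 120 + 110 + 110 + 100 + 90 + 80 + 40 = 1750 m.
Lower bound: ⌈1750/190⌉ = 10 paper rolls.
Also, 11 print jobs each exceed 95 m, and no two of those can share a roll, so at least 11 paper rolls are needed.
A packing using 11 paper rolls:
  roll 1: 180 = 180
  roll 2: 170 = 170
  roll 3: 160 = 160
  roll 4: 160 = 160
  roll 5: 160 = 160
  roll 6: 140 + 40 = 180
  roll 7: 130 = 130
  roll 8: 120 = 120
  roll 9: 110 + 80 = 190
  roll 10: 110 = 110
  roll 11: 100 + 90 = 190
This matches the lower bound, so 11 is optimal.

11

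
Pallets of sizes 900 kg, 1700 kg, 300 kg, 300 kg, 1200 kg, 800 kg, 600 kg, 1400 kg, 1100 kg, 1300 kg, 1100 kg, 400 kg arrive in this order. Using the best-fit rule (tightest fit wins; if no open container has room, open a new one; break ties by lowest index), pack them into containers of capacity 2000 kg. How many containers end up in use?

  900 → container 1 (new)  [load 900/2000]
  1700 → container 2 (new)  [load 1700/2000]
  300 → container 2  [load 2000/2000]
  300 → container 1  [load 1200/2000]
  1200 → container 3 (new)  [load 1200/2000]
  800 → container 1  [load 2000/2000]
  600 → container 3  [load 1800/2000]
  1400 → container 4 (new)  [load 1400/2000]
  1100 → container 5 (new)  [load 1100/2000]
  1300 → container 6 (new)  [load 1300/2000]
  1100 → container 7 (new)  [load 1100/2000]
  400 → container 4  [load 1800/2000]
7 containers opened.

7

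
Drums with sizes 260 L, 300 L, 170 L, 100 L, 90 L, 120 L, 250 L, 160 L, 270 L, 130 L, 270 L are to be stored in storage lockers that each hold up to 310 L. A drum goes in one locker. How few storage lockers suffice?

8

Total = 300 + 270 + 270 + 260 + 250 + 170 + 160 + 130 + 120 + 100 + 90 = 2120 L.
Lower bound: ⌈2120/310⌉ = 7 storage lockers.
A packing using 8 storage lockers:
  locker 1: 300 = 300
  locker 2: 270 = 270
  locker 3: 270 = 270
  locker 4: 260 = 260
  locker 5: 250 = 250
  locker 6: 170 + 130 = 300
  locker 7: 160 + 120 = 280
  locker 8: 100 + 90 = 190
No arrangement into 7 storage lockers stays within capacity, so 8 is optimal.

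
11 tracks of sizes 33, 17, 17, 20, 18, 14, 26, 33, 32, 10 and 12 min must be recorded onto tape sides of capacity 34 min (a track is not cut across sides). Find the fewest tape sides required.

Total = 33 + 33 + 32 + 26 + 20 + 18 + 17 + 17 + 14 + 12 + 10 = 232 min.
Lower bound: ⌈232/34⌉ = 7 tape sides.
A packing using 8 tape sides:
  side 1: 33 = 33
  side 2: 33 = 33
  side 3: 32 = 32
  side 4: 26 = 26
  side 5: 20 + 14 = 34
  side 6: 18 + 12 = 30
  side 7: 17 + 17 = 34
  side 8: 10 = 10
No arrangement into 7 tape sides stays within capacity, so 8 is optimal.

8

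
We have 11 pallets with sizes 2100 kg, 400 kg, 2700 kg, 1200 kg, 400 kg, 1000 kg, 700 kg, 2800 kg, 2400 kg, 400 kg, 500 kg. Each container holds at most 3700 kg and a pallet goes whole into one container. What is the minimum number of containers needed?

Total = 2800 + 2700 + 2400 + 2100 + 1200 + 1000 + 700 + 500 + 400 + 400 + 400 = 14600 kg.
Lower bound: ⌈14600/3700⌉ = 4 containers.
A packing using 4 containers:
  container 1: 2800 + 500 + 400 = 3700
  container 2: 2700 + 1000 = 3700
  container 3: 2400 + 1200 = 3600
  container 4: 2100 + 700 + 400 + 400 = 3600
This matches the lower bound, so 4 is optimal.

4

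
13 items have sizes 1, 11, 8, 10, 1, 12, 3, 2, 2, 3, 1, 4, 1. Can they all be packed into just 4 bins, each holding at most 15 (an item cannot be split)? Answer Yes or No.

A valid assignment using 4 bins:
  bin 1: 12 + 3 = 15
  bin 2: 11 + 4 = 15
  bin 3: 10 + 3 + 2 = 15
  bin 4: 8 + 2 + 1 + 1 + 1 + 1 = 14
Every load is within 15, so 4 bins suffice.

Yes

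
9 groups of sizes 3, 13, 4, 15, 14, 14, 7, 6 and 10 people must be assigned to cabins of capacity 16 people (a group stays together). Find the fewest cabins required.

6

Total = 15 + 14 + 14 + 13 + 10 + 7 + 6 + 4 + 3 = 86 people.
Lower bound: ⌈86/16⌉ = 6 cabins.
A packing using 6 cabins:
  cabin 1: 15 = 15
  cabin 2: 14 = 14
  cabin 3: 14 = 14
  cabin 4: 13 + 3 = 16
  cabin 5: 10 + 6 = 16
  cabin 6: 7 + 4 = 11
This matches the lower bound, so 6 is optimal.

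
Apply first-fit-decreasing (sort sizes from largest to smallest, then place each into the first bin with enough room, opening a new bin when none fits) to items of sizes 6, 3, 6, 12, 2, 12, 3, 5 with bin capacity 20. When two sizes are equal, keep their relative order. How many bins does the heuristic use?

Sorted descending: 12, 12, 6, 6, 5, 3, 3, 2.
  12 → bin 1 (new)  [load 12/20]
  12 → bin 2 (new)  [load 12/20]
  6 → bin 1  [load 18/20]
  6 → bin 2  [load 18/20]
  5 → bin 3 (new)  [load 5/20]
  3 → bin 3  [load 8/20]
  3 → bin 3  [load 11/20]
  2 → bin 1  [load 20/20]
3 bins opened.

3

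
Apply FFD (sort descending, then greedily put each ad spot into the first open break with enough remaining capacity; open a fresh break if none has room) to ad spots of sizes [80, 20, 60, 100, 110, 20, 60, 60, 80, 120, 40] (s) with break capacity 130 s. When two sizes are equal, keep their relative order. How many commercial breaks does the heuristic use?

7

Sorted descending: 120, 110, 100, 80, 80, 60, 60, 60, 40, 20, 20.
  120 → break 1 (new)  [load 120/130]
  110 → break 2 (new)  [load 110/130]
  100 → break 3 (new)  [load 100/130]
  80 → break 4 (new)  [load 80/130]
  80 → break 5 (new)  [load 80/130]
  60 → break 6 (new)  [load 60/130]
  60 → break 6  [load 120/130]
  60 → break 7 (new)  [load 60/130]
  40 → break 4  [load 120/130]
  20 → break 2  [load 130/130]
  20 → break 3  [load 120/130]
7 commercial breaks opened.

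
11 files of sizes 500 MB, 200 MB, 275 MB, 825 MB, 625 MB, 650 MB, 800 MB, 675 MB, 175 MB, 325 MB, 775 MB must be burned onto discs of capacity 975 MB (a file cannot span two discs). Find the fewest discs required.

Total = 825 + 800 + 775 + 675 + 650 + 625 + 500 + 325 + 275 + 200 + 175 = 5825 MB.
Lower bound: ⌈5825/975⌉ = 6 discs.
Also, 7 files each exceed 975/2 MB, and no two of those can share a disc, so at least 7 discs are needed.
A packing using 7 discs:
  disc 1: 825 = 825
  disc 2: 800 + 175 = 975
  disc 3: 775 + 200 = 975
  disc 4: 675 + 275 = 950
  disc 5: 650 + 325 = 975
  disc 6: 625 = 625
  disc 7: 500 = 500
This matches the lower bound, so 7 is optimal.

7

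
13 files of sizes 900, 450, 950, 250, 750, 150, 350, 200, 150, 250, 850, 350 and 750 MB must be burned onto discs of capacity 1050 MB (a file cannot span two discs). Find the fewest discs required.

7

Total = 950 + 900 + 850 + 750 + 750 + 450 + 350 + 350 + 250 + 250 + 200 + 150 + 150 = 6350 MB.
Lower bound: ⌈6350/1050⌉ = 7 discs.
A packing using 7 discs:
  disc 1: 950 = 950
  disc 2: 900 + 150 = 1050
  disc 3: 850 + 200 = 1050
  disc 4: 750 + 250 = 1000
  disc 5: 750 + 250 = 1000
  disc 6: 450 + 350 + 150 = 950
  disc 7: 350 = 350
This matches the lower bound, so 7 is optimal.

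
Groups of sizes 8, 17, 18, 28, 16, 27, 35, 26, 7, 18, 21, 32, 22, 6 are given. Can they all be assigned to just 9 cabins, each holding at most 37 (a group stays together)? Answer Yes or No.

A valid assignment using 9 cabins:
  cabin 1: 35 = 35
  cabin 2: 32 = 32
  cabin 3: 28 + 8 = 36
  cabin 4: 27 + 7 = 34
  cabin 5: 26 + 6 = 32
  cabin 6: 22 = 22
  cabin 7: 21 + 16 = 37
  cabin 8: 18 + 18 = 36
  cabin 9: 17 = 17
Every load is within 37, so 9 cabins suffice.

Yes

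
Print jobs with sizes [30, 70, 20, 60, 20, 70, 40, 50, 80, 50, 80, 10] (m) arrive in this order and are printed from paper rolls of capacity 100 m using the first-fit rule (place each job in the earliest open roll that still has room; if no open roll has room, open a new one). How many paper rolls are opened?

7

  30 → roll 1 (new)  [load 30/100]
  70 → roll 1  [load 100/100]
  20 → roll 2 (new)  [load 20/100]
  60 → roll 2  [load 80/100]
  20 → roll 2  [load 100/100]
  70 → roll 3 (new)  [load 70/100]
  40 → roll 4 (new)  [load 40/100]
  50 → roll 4  [load 90/100]
  80 → roll 5 (new)  [load 80/100]
  50 → roll 6 (new)  [load 50/100]
  80 → roll 7 (new)  [load 80/100]
  10 → roll 3  [load 80/100]
7 paper rolls opened.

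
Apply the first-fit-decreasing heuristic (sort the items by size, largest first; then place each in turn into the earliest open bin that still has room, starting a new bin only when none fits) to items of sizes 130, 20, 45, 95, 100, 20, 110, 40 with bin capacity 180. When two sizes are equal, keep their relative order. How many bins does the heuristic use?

4

Sorted descending: 130, 110, 100, 95, 45, 40, 20, 20.
  130 → bin 1 (new)  [load 130/180]
  110 → bin 2 (new)  [load 110/180]
  100 → bin 3 (new)  [load 100/180]
  95 → bin 4 (new)  [load 95/180]
  45 → bin 1  [load 175/180]
  40 → bin 2  [load 150/180]
  20 → bin 2  [load 170/180]
  20 → bin 3  [load 120/180]
4 bins opened.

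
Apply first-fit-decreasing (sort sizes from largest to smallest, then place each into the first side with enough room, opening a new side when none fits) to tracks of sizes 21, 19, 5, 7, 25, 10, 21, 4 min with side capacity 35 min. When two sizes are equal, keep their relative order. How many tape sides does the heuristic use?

Sorted descending: 25, 21, 21, 19, 10, 7, 5, 4.
  25 → side 1 (new)  [load 25/35]
  21 → side 2 (new)  [load 21/35]
  21 → side 3 (new)  [load 21/35]
  19 → side 4 (new)  [load 19/35]
  10 → side 1  [load 35/35]
  7 → side 2  [load 28/35]
  5 → side 2  [load 33/35]
  4 → side 3  [load 25/35]
4 tape sides opened.

4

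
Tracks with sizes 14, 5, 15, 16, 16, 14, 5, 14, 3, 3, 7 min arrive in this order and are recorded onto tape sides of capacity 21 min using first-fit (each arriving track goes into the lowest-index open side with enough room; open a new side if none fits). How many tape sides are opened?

6

  14 → side 1 (new)  [load 14/21]
  5 → side 1  [load 19/21]
  15 → side 2 (new)  [load 15/21]
  16 → side 3 (new)  [load 16/21]
  16 → side 4 (new)  [load 16/21]
  14 → side 5 (new)  [load 14/21]
  5 → side 2  [load 20/21]
  14 → side 6 (new)  [load 14/21]
  3 → side 3  [load 19/21]
  3 → side 4  [load 19/21]
  7 → side 5  [load 21/21]
6 tape sides opened.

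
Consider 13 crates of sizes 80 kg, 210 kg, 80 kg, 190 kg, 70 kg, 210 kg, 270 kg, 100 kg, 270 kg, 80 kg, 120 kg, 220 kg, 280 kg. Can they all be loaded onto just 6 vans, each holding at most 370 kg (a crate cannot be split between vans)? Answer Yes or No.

No

Total = 2180 kg; ⌈2180/370⌉ = 6.
7 crates each exceed half the capacity and cannot share a van, forcing at least 7 vans.
At least 7 vans are required, but only 6 are allowed.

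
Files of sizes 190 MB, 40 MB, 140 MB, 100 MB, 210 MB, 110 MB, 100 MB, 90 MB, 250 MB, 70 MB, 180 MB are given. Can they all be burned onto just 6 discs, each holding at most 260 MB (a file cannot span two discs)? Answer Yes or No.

Total = 1480 MB; ⌈1480/260⌉ = 6.
The bound of 6 does not rule out 6, but exhaustive search shows no assignment into 6 discs of capacity 260 MB exists — the minimum is 7.

No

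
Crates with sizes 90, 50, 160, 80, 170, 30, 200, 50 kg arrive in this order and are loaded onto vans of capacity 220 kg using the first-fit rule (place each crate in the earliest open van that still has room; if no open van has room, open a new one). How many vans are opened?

  90 → van 1 (new)  [load 90/220]
  50 → van 1  [load 140/220]
  160 → van 2 (new)  [load 160/220]
  80 → van 1  [load 220/220]
  170 → van 3 (new)  [load 170/220]
  30 → van 2  [load 190/220]
  200 → van 4 (new)  [load 200/220]
  50 → van 3  [load 220/220]
4 vans opened.

4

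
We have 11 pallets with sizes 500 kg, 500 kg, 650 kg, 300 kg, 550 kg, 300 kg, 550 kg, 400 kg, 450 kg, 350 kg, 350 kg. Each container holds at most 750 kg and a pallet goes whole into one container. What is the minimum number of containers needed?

Total = 650 + 550 + 550 + 500 + 500 + 450 + 400 + 350 + 350 + 300 + 300 = 4900 kg.
Lower bound: ⌈4900/750⌉ = 7 containers.
A packing using 8 containers:
  container 1: 650 = 650
  container 2: 550 = 550
  container 3: 550 = 550
  container 4: 500 = 500
  container 5: 500 = 500
  container 6: 450 + 300 = 750
  container 7: 400 + 350 = 750
  container 8: 350 + 300 = 650
No arrangement into 7 containers stays within capacity, so 8 is optimal.

8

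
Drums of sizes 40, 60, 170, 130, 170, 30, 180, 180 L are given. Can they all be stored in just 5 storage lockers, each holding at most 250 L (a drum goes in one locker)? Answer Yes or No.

A valid assignment using 5 storage lockers:
  locker 1: 180 + 60 = 240
  locker 2: 180 + 40 + 30 = 250
  locker 3: 170 = 170
  locker 4: 170 = 170
  locker 5: 130 = 130
Every load is within 250 L, so 5 storage lockers suffice.

Yes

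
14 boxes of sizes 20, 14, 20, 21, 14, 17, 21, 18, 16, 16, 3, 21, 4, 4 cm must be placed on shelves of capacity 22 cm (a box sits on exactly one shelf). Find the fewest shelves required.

11

Total = 21 + 21 + 21 + 20 + 20 + 18 + 17 + 16 + 16 + 14 + 14 + 4 + 4 + 3 = 209 cm.
Lower bound: ⌈209/22⌉ = 10 shelves.
Also, 11 boxes each exceed 11 cm, and no two of those can share a shelf, so at least 11 shelves are needed.
A packing using 11 shelves:
  shelf 1: 21 = 21
  shelf 2: 21 = 21
  shelf 3: 21 = 21
  shelf 4: 20 = 20
  shelf 5: 20 = 20
  shelf 6: 18 + 4 = 22
  shelf 7: 17 + 4 = 21
  shelf 8: 16 + 3 = 19
  shelf 9: 16 = 16
  shelf 10: 14 = 14
  shelf 11: 14 = 14
This matches the lower bound, so 11 is optimal.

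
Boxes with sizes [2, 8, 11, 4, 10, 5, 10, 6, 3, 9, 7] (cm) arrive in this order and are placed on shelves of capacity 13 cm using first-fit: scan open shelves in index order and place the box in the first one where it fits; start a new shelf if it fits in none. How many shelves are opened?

  2 → shelf 1 (new)  [load 2/13]
  8 → shelf 1  [load 10/13]
  11 → shelf 2 (new)  [load 11/13]
  4 → shelf 3 (new)  [load 4/13]
  10 → shelf 4 (new)  [load 10/13]
  5 → shelf 3  [load 9/13]
  10 → shelf 5 (new)  [load 10/13]
  6 → shelf 6 (new)  [load 6/13]
  3 → shelf 1  [load 13/13]
  9 → shelf 7 (new)  [load 9/13]
  7 → shelf 6  [load 13/13]
7 shelves opened.

7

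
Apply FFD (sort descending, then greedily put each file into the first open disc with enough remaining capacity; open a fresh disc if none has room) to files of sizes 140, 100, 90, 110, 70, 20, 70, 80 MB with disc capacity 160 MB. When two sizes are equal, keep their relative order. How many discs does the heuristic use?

Sorted descending: 140, 110, 100, 90, 80, 70, 70, 20.
  140 → disc 1 (new)  [load 140/160]
  110 → disc 2 (new)  [load 110/160]
  100 → disc 3 (new)  [load 100/160]
  90 → disc 4 (new)  [load 90/160]
  80 → disc 5 (new)  [load 80/160]
  70 → disc 4  [load 160/160]
  70 → disc 5  [load 150/160]
  20 → disc 1  [load 160/160]
5 discs opened.

5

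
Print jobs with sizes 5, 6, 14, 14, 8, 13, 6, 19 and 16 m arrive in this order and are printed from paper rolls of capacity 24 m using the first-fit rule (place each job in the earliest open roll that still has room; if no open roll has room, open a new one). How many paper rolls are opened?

  5 → roll 1 (new)  [load 5/24]
  6 → roll 1  [load 11/24]
  14 → roll 2 (new)  [load 14/24]
  14 → roll 3 (new)  [load 14/24]
  8 → roll 1  [load 19/24]
  13 → roll 4 (new)  [load 13/24]
  6 → roll 2  [load 20/24]
  19 → roll 5 (new)  [load 19/24]
  16 → roll 6 (new)  [load 16/24]
6 paper rolls opened.

6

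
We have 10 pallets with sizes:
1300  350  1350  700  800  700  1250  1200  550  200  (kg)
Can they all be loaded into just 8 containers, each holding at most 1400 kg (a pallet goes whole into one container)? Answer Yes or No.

A valid assignment using 7 containers:
  container 1: 1350 = 1350
  container 2: 1300 = 1300
  container 3: 1250 = 1250
  container 4: 1200 + 200 = 1400
  container 5: 800 + 550 = 1350
  container 6: 700 + 700 = 1400
  container 7: 350 = 350
That uses only 7 ≤ 8, so 8 containers are enough.

Yes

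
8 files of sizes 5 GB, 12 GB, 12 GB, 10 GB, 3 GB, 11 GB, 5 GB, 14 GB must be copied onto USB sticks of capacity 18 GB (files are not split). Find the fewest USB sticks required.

5

Total = 14 + 12 + 12 + 11 + 10 + 5 + 5 + 3 = 72 GB.
Lower bound: ⌈72/18⌉ = 4 USB sticks.
Also, 5 files each exceed 9 GB, and no two of those can share a USB stick, so at least 5 USB sticks are needed.
A packing using 5 USB sticks:
  USB stick 1: 14 + 3 = 17
  USB stick 2: 12 + 5 = 17
  USB stick 3: 12 + 5 = 17
  USB stick 4: 11 = 11
  USB stick 5: 10 = 10
This matches the lower bound, so 5 is optimal.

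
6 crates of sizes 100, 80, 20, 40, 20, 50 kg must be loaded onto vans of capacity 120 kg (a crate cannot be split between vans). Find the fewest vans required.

Total = 100 + 80 + 50 + 40 + 20 + 20 = 310 kg.
Lower bound: ⌈310/120⌉ = 3 vans.
A packing using 3 vans:
  van 1: 100 + 20 = 120
  van 2: 80 + 40 = 120
  van 3: 50 + 20 = 70
This matches the lower bound, so 3 is optimal.

3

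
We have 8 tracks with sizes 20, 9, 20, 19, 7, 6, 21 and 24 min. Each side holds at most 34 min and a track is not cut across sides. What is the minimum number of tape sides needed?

Total = 24 + 21 + 20 + 20 + 19 + 9 + 7 + 6 = 126 min.
Lower bound: ⌈126/34⌉ = 4 tape sides.
Also, 5 tracks each exceed 17 min, and no two of those can share a side, so at least 5 tape sides are needed.
A packing using 5 tape sides:
  side 1: 24 + 9 = 33
  side 2: 21 + 7 + 6 = 34
  side 3: 20 = 20
  side 4: 20 = 20
  side 5: 19 = 19
This matches the lower bound, so 5 is optimal.

5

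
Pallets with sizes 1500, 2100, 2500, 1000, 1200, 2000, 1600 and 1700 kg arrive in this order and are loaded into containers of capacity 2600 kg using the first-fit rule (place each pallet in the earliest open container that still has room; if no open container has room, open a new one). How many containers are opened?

7

  1500 → container 1 (new)  [load 1500/2600]
  2100 → container 2 (new)  [load 2100/2600]
  2500 → container 3 (new)  [load 2500/2600]
  1000 → container 1  [load 2500/2600]
  1200 → container 4 (new)  [load 1200/2600]
  2000 → container 5 (new)  [load 2000/2600]
  1600 → container 6 (new)  [load 1600/2600]
  1700 → container 7 (new)  [load 1700/2600]
7 containers opened.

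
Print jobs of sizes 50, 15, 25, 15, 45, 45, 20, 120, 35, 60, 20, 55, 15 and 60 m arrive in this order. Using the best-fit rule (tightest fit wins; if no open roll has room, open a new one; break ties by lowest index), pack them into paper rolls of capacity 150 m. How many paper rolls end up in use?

  50 → roll 1 (new)  [load 50/150]
  15 → roll 1  [load 65/150]
  25 → roll 1  [load 90/150]
  15 → roll 1  [load 105/150]
  45 → roll 1  [load 150/150]
  45 → roll 2 (new)  [load 45/150]
  20 → roll 2  [load 65/150]
  120 → roll 3 (new)  [load 120/150]
  35 → roll 2  [load 100/150]
  60 → roll 4 (new)  [load 60/150]
  20 → roll 3  [load 140/150]
  55 → roll 4  [load 115/150]
  15 → roll 4  [load 130/150]
  60 → roll 5 (new)  [load 60/150]
5 paper rolls opened.

5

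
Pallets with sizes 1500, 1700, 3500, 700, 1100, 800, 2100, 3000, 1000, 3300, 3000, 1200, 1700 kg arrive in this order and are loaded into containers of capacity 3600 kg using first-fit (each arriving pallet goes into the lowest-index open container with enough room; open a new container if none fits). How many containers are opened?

  1500 → container 1 (new)  [load 1500/3600]
  1700 → container 1  [load 3200/3600]
  3500 → container 2 (new)  [load 3500/3600]
  700 → container 3 (new)  [load 700/3600]
  1100 → container 3  [load 1800/3600]
  800 → container 3  [load 2600/3600]
  2100 → container 4 (new)  [load 2100/3600]
  3000 → container 5 (new)  [load 3000/3600]
  1000 → container 3  [load 3600/3600]
  3300 → container 6 (new)  [load 3300/3600]
  3000 → container 7 (new)  [load 3000/3600]
  1200 → container 4  [load 3300/3600]
  1700 → container 8 (new)  [load 1700/3600]
8 containers opened.

8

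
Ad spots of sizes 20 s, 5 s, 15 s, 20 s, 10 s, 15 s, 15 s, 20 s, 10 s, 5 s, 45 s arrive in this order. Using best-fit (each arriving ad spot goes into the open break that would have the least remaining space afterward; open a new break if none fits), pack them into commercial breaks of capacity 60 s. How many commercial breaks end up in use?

  20 → break 1 (new)  [load 20/60]
  5 → break 1  [load 25/60]
  15 → break 1  [load 40/60]
  20 → break 1  [load 60/60]
  10 → break 2 (new)  [load 10/60]
  15 → break 2  [load 25/60]
  15 → break 2  [load 40/60]
  20 → break 2  [load 60/60]
  10 → break 3 (new)  [load 10/60]
  5 → break 3  [load 15/60]
  45 → break 3  [load 60/60]
3 commercial breaks opened.

3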